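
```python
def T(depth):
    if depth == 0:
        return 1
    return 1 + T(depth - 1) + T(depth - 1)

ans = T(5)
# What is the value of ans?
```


T(5)
= 1 + T(4) + T(4)
= 1 + 2 * T(4)
T(k) = 2^(k+1) - 1
T(0) = 1
T(1) = 3
T(2) = 7
T(3) = 15
T(4) = 31
T(5) = 2^6 - 1 = 63


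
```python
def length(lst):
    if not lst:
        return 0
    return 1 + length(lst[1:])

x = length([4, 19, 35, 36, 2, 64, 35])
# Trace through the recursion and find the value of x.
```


length([4, 19, 35, 36, 2, 64, 35])
= 1 + length([19, 35, 36, 2, 64, 35])
= 1 + 1 + length([35, 36, 2, 64, 35])
= 1 + 1 + 1 + length([36, 2, 64, 35])
= 1 + 1 + 1 + 1 + length([2, 64, 35])
= 1 + 1 + 1 + 1 + 1 + length([64, 35])
= 1 + 1 + 1 + 1 + 1 + 1 + length([35])
= 1 + 1 + 1 + 1 + 1 + 1 + 1 + length([])
= 1 + 1 + 1 + 1 + 1 + 1 + 1 + 0
= 7


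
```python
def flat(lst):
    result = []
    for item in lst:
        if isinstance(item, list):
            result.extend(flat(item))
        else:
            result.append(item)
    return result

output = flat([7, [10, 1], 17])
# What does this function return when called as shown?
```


flat([7, [10, 1], 17])
Processing each element:
  7 is not a list -> append 7
  [10, 1] is a list -> flat recursively -> [10, 1]
  17 is not a list -> append 17
= [7, 10, 1, 17]


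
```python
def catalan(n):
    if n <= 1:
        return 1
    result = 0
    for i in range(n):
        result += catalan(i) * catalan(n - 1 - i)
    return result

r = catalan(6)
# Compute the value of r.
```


catalan(6)
= sum of catalan(i) * catalan(6-1-i) for i in 0..5
First compute sub-values bottom-up:
  catalan(0) = 1, catalan(1) = 1
  catalan(2) = 1*1 + 1*1 = 2
  catalan(3) = 1*2 + 1*1 + 2*1 = 5
  catalan(4) = 1*5 + 1*2 + 2*1 + 5*1 = 14
  catalan(5) = 1*14 + 1*5 + 2*2 + 5*1 + 14*1 = 42
Now catalan(6):
  catalan(0)*catalan(5) = 1*42 = 42
  catalan(1)*catalan(4) = 1*14 = 14
  catalan(2)*catalan(3) = 2*5 = 10
  catalan(3)*catalan(2) = 5*2 = 10
  catalan(4)*catalan(1) = 14*1 = 14
  catalan(5)*catalan(0) = 42*1 = 42
= 42 + 14 + 10 + 10 + 14 + 42
= 132


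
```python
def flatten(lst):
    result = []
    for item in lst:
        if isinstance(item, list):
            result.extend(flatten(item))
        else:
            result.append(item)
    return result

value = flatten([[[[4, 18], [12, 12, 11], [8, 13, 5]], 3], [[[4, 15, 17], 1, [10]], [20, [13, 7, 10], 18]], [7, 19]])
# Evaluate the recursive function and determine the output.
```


flatten([[[[4, 18], [12, 12, 11], [8, 13, 5]], 3], [[[4, 15, 17], 1, [10]], [20, [13, 7, 10], 18]], [7, 19]])
Processing each element:
  [[[4, 18], [12, 12, 11], [8, 13, 5]], 3] is a list -> flatten recursively -> [4, 18, 12, 12, 11, 8, 13, 5, 3]
  [[[4, 15, 17], 1, [10]], [20, [13, 7, 10], 18]] is a list -> flatten recursively -> [4, 15, 17, 1, 10, 20, 13, 7, 10, 18]
  [7, 19] is a list -> flatten recursively -> [7, 19]
= [4, 18, 12, 12, 11, 8, 13, 5, 3, 4, 15, 17, 1, 10, 20, 13, 7, 10, 18, 7, 19]


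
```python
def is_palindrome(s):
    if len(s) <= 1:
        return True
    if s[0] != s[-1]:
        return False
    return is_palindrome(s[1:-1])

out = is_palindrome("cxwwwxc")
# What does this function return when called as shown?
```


is_palindrome("cxwwwxc")
"cxwwwxc": s[0]='c' == s[-1]='c' -> is_palindrome("xwwwx")
"xwwwx": s[0]='x' == s[-1]='x' -> is_palindrome("www")
"www": s[0]='w' == s[-1]='w' -> is_palindrome("w")
"w": len <= 1 -> True
= True


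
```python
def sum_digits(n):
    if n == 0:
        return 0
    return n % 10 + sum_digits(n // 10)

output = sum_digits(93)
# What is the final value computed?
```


sum_digits(93)
= 3 + sum_digits(9)
= 3 + 9 + sum_digits(0)
= 3 + 9 + 0
= 12


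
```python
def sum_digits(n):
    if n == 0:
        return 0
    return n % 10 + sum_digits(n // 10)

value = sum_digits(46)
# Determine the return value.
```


sum_digits(46)
= 6 + sum_digits(4)
= 6 + 4 + sum_digits(0)
= 6 + 4 + 0
= 10


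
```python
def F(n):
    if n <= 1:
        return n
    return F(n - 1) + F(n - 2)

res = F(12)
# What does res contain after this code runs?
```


F(12)
= F(11) + F(10)
= (F(10) + F(9)) + F(10)
Computing bottom-up: F(0)=0, F(1)=1, F(2)=1, F(3)=2, F(4)=3, F(5)=5, F(6)=8, F(7)=13, F(8)=21, F(9)=34, F(10)=55, F(11)=89, F(12)=144
= 144


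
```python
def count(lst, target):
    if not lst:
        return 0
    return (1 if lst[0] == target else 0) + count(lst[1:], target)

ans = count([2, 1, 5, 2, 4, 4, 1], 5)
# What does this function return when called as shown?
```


count([2, 1, 5, 2, 4, 4, 1], 5)
lst[0]=2 != 5: 0 + count([1, 5, 2, 4, 4, 1], 5)
lst[0]=1 != 5: 0 + count([5, 2, 4, 4, 1], 5)
lst[0]=5 == 5: 1 + count([2, 4, 4, 1], 5)
lst[0]=2 != 5: 0 + count([4, 4, 1], 5)
lst[0]=4 != 5: 0 + count([4, 1], 5)
lst[0]=4 != 5: 0 + count([1], 5)
lst[0]=1 != 5: 0 + count([], 5)
= 1


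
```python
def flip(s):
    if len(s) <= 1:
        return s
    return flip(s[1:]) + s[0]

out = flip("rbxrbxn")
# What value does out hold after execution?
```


flip("rbxrbxn")
= flip("bxrbxn") + "r"
= flip("xrbxn") + "b" + "r"
= flip("rbxn") + "x" + "b" + "r"
= flip("bxn") + "r" + "x" + "b" + "r"
= flip("xn") + "b" + "r" + "x" + "b" + "r"
= flip("n") + "x" + "b" + "r" + "x" + "b" + "r"
= "n" + "x" + "b" + "r" + "x" + "b" + "r"
= "nxbrxbr"


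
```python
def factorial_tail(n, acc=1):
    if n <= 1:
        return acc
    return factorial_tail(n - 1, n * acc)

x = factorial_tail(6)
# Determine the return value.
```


factorial_tail(6, 1)
= factorial_tail(5, 6 * 1) = factorial_tail(5, 6)
= factorial_tail(4, 5 * 6) = factorial_tail(4, 30)
= factorial_tail(3, 4 * 30) = factorial_tail(3, 120)
= factorial_tail(2, 3 * 120) = factorial_tail(2, 360)
= factorial_tail(1, 2 * 360) = factorial_tail(1, 720)
n <= 1, return acc = 720


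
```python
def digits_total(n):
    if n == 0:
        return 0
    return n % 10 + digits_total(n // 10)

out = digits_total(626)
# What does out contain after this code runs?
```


digits_total(626)
= 6 + digits_total(62)
= 6 + 2 + digits_total(6)
= 6 + 2 + 6 + digits_total(0)
= 6 + 2 + 6 + 0
= 14


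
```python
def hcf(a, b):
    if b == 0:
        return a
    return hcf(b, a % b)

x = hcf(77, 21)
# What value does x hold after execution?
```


hcf(77, 21)
= hcf(21, 77 % 21) = hcf(21, 14)
= hcf(14, 21 % 14) = hcf(14, 7)
= hcf(7, 14 % 7) = hcf(7, 0)
b == 0, return a = 7


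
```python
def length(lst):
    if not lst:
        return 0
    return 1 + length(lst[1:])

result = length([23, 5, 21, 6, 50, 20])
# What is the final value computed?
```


length([23, 5, 21, 6, 50, 20])
= 1 + length([5, 21, 6, 50, 20])
= 1 + 1 + length([21, 6, 50, 20])
= 1 + 1 + 1 + length([6, 50, 20])
= 1 + 1 + 1 + 1 + length([50, 20])
= 1 + 1 + 1 + 1 + 1 + length([20])
= 1 + 1 + 1 + 1 + 1 + 1 + length([])
= 1 + 1 + 1 + 1 + 1 + 1 + 0
= 6


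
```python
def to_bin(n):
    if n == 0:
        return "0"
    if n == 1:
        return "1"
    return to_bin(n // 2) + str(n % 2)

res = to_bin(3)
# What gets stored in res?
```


to_bin(3)
= to_bin(1) + "1"
= "1" + "1"
= "11"


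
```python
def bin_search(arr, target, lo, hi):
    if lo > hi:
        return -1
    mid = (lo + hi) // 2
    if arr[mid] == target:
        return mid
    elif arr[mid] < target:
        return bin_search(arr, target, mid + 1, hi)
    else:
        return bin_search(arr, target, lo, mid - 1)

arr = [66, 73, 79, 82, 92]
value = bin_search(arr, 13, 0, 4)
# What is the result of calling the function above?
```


bin_search(arr, 13, 0, 4)
lo=0, hi=4, mid=2, arr[mid]=79
79 > 13, search left half
lo=0, hi=1, mid=0, arr[mid]=66
66 > 13, search left half
lo > hi, target not found, return -1
= -1


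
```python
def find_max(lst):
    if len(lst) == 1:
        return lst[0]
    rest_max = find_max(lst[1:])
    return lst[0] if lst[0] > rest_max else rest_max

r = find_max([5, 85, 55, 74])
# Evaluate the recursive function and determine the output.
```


find_max([5, 85, 55, 74])
= compare 5 with find_max([85, 55, 74])
= compare 85 with find_max([55, 74])
= compare 55 with find_max([74])
Base: find_max([74]) = 74
compare 55 with 74: max = 74
compare 85 with 74: max = 85
compare 5 with 85: max = 85
= 85


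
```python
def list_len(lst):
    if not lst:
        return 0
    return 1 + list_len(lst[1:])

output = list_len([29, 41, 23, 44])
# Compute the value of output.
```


list_len([29, 41, 23, 44])
= 1 + list_len([41, 23, 44])
= 1 + 1 + list_len([23, 44])
= 1 + 1 + 1 + list_len([44])
= 1 + 1 + 1 + 1 + list_len([])
= 1 + 1 + 1 + 1 + 0
= 4


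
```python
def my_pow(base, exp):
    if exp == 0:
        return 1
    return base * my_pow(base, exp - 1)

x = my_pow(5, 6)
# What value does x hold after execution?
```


my_pow(5, 6)
= 5 * my_pow(5, 5)
= 5 * 5 * my_pow(5, 4)
= 5 * 5 * 5 * my_pow(5, 3)
= 5 * 5 * 5 * 5 * my_pow(5, 2)
= 5 * 5 * 5 * 5 * 5 * my_pow(5, 1)
= 5 * 5 * 5 * 5 * 5 * 5 * my_pow(5, 0)
= 5 * 5 * 5 * 5 * 5 * 5 * 1
= 15625


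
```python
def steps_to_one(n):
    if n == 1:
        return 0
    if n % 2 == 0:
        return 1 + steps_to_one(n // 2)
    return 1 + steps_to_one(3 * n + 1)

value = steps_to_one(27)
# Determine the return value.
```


steps_to_one(27)
27 is odd -> 3*27+1 = 82 -> steps_to_one(82)
82 is even -> steps_to_one(41)
41 is odd -> 3*41+1 = 124 -> steps_to_one(124)
124 is even -> steps_to_one(62)
62 is even -> steps_to_one(31)
31 is odd -> 3*31+1 = 94 -> steps_to_one(94)
94 is even -> steps_to_one(47)
47 is odd -> 3*47+1 = 142 -> steps_to_one(142)
142 is even -> steps_to_one(71)
71 is odd -> 3*71+1 = 214 -> steps_to_one(214)
214 is even -> steps_to_one(107)
107 is odd -> 3*107+1 = 322 -> steps_to_one(322)
322 is even -> steps_to_one(161)
161 is odd -> 3*161+1 = 484 -> steps_to_one(484)
484 is even -> steps_to_one(242)
242 is even -> steps_to_one(121)
121 is odd -> 3*121+1 = 364 -> steps_to_one(364)
364 is even -> steps_to_one(182)
182 is even -> steps_to_one(91)
91 is odd -> 3*91+1 = 274 -> steps_to_one(274)
274 is even -> steps_to_one(137)
137 is odd -> 3*137+1 = 412 -> steps_to_one(412)
412 is even -> steps_to_one(206)
206 is even -> steps_to_one(103)
103 is odd -> 3*103+1 = 310 -> steps_to_one(310)
310 is even -> steps_to_one(155)
155 is odd -> 3*155+1 = 466 -> steps_to_one(466)
466 is even -> steps_to_one(233)
233 is odd -> 3*233+1 = 700 -> steps_to_one(700)
700 is even -> steps_to_one(350)
350 is even -> steps_to_one(175)
175 is odd -> 3*175+1 = 526 -> steps_to_one(526)
526 is even -> steps_to_one(263)
263 is odd -> 3*263+1 = 790 -> steps_to_one(790)
790 is even -> steps_to_one(395)
395 is odd -> 3*395+1 = 1186 -> steps_to_one(1186)
1186 is even -> steps_to_one(593)
593 is odd -> 3*593+1 = 1780 -> steps_to_one(1780)
1780 is even -> steps_to_one(890)
890 is even -> steps_to_one(445)
445 is odd -> 3*445+1 = 1336 -> steps_to_one(1336)
1336 is even -> steps_to_one(668)
668 is even -> steps_to_one(334)
334 is even -> steps_to_one(167)
167 is odd -> 3*167+1 = 502 -> steps_to_one(502)
502 is even -> steps_to_one(251)
251 is odd -> 3*251+1 = 754 -> steps_to_one(754)
754 is even -> steps_to_one(377)
377 is odd -> 3*377+1 = 1132 -> steps_to_one(1132)
1132 is even -> steps_to_one(566)
566 is even -> steps_to_one(283)
283 is odd -> 3*283+1 = 850 -> steps_to_one(850)
850 is even -> steps_to_one(425)
425 is odd -> 3*425+1 = 1276 -> steps_to_one(1276)
1276 is even -> steps_to_one(638)
638 is even -> steps_to_one(319)
319 is odd -> 3*319+1 = 958 -> steps_to_one(958)
958 is even -> steps_to_one(479)
479 is odd -> 3*479+1 = 1438 -> steps_to_one(1438)
1438 is even -> steps_to_one(719)
719 is odd -> 3*719+1 = 2158 -> steps_to_one(2158)
2158 is even -> steps_to_one(1079)
1079 is odd -> 3*1079+1 = 3238 -> steps_to_one(3238)
3238 is even -> steps_to_one(1619)
1619 is odd -> 3*1619+1 = 4858 -> steps_to_one(4858)
4858 is even -> steps_to_one(2429)
2429 is odd -> 3*2429+1 = 7288 -> steps_to_one(7288)
7288 is even -> steps_to_one(3644)
3644 is even -> steps_to_one(1822)
1822 is even -> steps_to_one(911)
911 is odd -> 3*911+1 = 2734 -> steps_to_one(2734)
2734 is even -> steps_to_one(1367)
1367 is odd -> 3*1367+1 = 4102 -> steps_to_one(4102)
4102 is even -> steps_to_one(2051)
2051 is odd -> 3*2051+1 = 6154 -> steps_to_one(6154)
6154 is even -> steps_to_one(3077)
3077 is odd -> 3*3077+1 = 9232 -> steps_to_one(9232)
9232 is even -> steps_to_one(4616)
4616 is even -> steps_to_one(2308)
2308 is even -> steps_to_one(1154)
1154 is even -> steps_to_one(577)
577 is odd -> 3*577+1 = 1732 -> steps_to_one(1732)
1732 is even -> steps_to_one(866)
866 is even -> steps_to_one(433)
433 is odd -> 3*433+1 = 1300 -> steps_to_one(1300)
1300 is even -> steps_to_one(650)
650 is even -> steps_to_one(325)
325 is odd -> 3*325+1 = 976 -> steps_to_one(976)
976 is even -> steps_to_one(488)
488 is even -> steps_to_one(244)
244 is even -> steps_to_one(122)
122 is even -> steps_to_one(61)
61 is odd -> 3*61+1 = 184 -> steps_to_one(184)
184 is even -> steps_to_one(92)
92 is even -> steps_to_one(46)
46 is even -> steps_to_one(23)
23 is odd -> 3*23+1 = 70 -> steps_to_one(70)
70 is even -> steps_to_one(35)
35 is odd -> 3*35+1 = 106 -> steps_to_one(106)
106 is even -> steps_to_one(53)
53 is odd -> 3*53+1 = 160 -> steps_to_one(160)
160 is even -> steps_to_one(80)
80 is even -> steps_to_one(40)
40 is even -> steps_to_one(20)
20 is even -> steps_to_one(10)
10 is even -> steps_to_one(5)
5 is odd -> 3*5+1 = 16 -> steps_to_one(16)
16 is even -> steps_to_one(8)
8 is even -> steps_to_one(4)
4 is even -> steps_to_one(2)
2 is even -> steps_to_one(1)
Reached 1 after 111 steps
= 111


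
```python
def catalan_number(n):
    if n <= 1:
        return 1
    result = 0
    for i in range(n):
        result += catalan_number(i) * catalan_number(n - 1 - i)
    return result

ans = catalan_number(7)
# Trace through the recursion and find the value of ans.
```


catalan_number(7)
= sum of catalan_number(i) * catalan_number(7-1-i) for i in 0..6
First compute sub-values bottom-up:
  catalan_number(0) = 1, catalan_number(1) = 1
  catalan_number(2) = 1*1 + 1*1 = 2
  catalan_number(3) = 1*2 + 1*1 + 2*1 = 5
  catalan_number(4) = 1*5 + 1*2 + 2*1 + 5*1 = 14
  catalan_number(5) = 1*14 + 1*5 + 2*2 + 5*1 + 14*1 = 42
  catalan_number(6) = 1*42 + 1*14 + 2*5 + 5*2 + 14*1 + 42*1 = 132
Now catalan_number(7):
  catalan_number(0)*catalan_number(6) = 1*132 = 132
  catalan_number(1)*catalan_number(5) = 1*42 = 42
  catalan_number(2)*catalan_number(4) = 2*14 = 28
  catalan_number(3)*catalan_number(3) = 5*5 = 25
  catalan_number(4)*catalan_number(2) = 14*2 = 28
  catalan_number(5)*catalan_number(1) = 42*1 = 42
  catalan_number(6)*catalan_number(0) = 132*1 = 132
= 132 + 42 + 28 + 25 + 28 + 42 + 132
= 429


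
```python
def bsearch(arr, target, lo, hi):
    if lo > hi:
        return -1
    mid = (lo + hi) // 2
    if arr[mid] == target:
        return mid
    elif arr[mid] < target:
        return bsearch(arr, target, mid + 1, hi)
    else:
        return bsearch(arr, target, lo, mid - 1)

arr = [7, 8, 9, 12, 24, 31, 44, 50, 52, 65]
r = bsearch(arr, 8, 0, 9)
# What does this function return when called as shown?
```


bsearch(arr, 8, 0, 9)
lo=0, hi=9, mid=4, arr[mid]=24
24 > 8, search left half
lo=0, hi=3, mid=1, arr[mid]=8
arr[1] == 8, found at index 1
= 1


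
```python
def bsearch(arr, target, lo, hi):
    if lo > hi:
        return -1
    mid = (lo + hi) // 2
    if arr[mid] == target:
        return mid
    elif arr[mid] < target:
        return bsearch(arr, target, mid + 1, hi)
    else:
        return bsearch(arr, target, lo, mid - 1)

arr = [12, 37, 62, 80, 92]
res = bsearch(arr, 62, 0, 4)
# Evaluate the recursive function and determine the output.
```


bsearch(arr, 62, 0, 4)
lo=0, hi=4, mid=2, arr[mid]=62
arr[2] == 62, found at index 2
= 2


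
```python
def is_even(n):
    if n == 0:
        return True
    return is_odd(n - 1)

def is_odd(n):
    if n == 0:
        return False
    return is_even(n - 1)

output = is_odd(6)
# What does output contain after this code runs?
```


is_odd(6)
= is_even(5)
= is_odd(4)
= is_even(3)
= is_odd(2)
= is_even(1)
= is_odd(0)
n == 0: return False
= False


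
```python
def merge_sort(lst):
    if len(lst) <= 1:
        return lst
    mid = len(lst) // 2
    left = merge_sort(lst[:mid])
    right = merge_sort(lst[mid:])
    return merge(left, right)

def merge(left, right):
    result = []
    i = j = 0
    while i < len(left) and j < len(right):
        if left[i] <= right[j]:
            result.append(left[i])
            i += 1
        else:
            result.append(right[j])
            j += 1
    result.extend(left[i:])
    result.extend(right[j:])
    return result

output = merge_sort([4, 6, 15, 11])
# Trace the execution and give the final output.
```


merge_sort([4, 6, 15, 11])
Split into [4, 6] and [15, 11]
Left sorted: [4, 6]
Right sorted: [11, 15]
Merge [4, 6] and [11, 15]
= [4, 6, 11, 15]


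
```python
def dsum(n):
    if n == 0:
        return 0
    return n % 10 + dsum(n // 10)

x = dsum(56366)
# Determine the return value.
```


dsum(56366)
= 6 + dsum(5636)
= 6 + 6 + dsum(563)
= 6 + 6 + 3 + dsum(56)
= 6 + 6 + 3 + 6 + dsum(5)
= 6 + 6 + 3 + 6 + 5 + dsum(0)
= 6 + 6 + 3 + 6 + 5 + 0
= 26


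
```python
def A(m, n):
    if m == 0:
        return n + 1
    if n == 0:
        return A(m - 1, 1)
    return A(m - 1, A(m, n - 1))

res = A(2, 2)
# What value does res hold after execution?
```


A(2, 2)
= A(1, A(2, 1))
First compute A(2, 1) = 5
= A(1, 5)
= 7


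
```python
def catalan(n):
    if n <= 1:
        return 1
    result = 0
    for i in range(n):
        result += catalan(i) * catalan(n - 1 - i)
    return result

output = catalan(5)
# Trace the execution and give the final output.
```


catalan(5)
= sum of catalan(i) * catalan(5-1-i) for i in 0..4
First compute sub-values bottom-up:
  catalan(0) = 1, catalan(1) = 1
  catalan(2) = 1*1 + 1*1 = 2
  catalan(3) = 1*2 + 1*1 + 2*1 = 5
  catalan(4) = 1*5 + 1*2 + 2*1 + 5*1 = 14
Now catalan(5):
  catalan(0)*catalan(4) = 1*14 = 14
  catalan(1)*catalan(3) = 1*5 = 5
  catalan(2)*catalan(2) = 2*2 = 4
  catalan(3)*catalan(1) = 5*1 = 5
  catalan(4)*catalan(0) = 14*1 = 14
= 14 + 5 + 4 + 5 + 14
= 42


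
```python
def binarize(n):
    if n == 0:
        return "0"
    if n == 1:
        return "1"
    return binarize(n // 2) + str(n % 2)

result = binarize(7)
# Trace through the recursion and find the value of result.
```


binarize(7)
= binarize(3) + "1"
= binarize(1) + "1" + "1"
= "1" + "1" + "1"
= "111"


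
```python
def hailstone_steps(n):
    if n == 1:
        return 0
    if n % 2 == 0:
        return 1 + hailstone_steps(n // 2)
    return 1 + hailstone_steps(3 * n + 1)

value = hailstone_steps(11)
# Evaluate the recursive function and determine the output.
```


hailstone_steps(11)
11 is odd -> 3*11+1 = 34 -> hailstone_steps(34)
34 is even -> hailstone_steps(17)
17 is odd -> 3*17+1 = 52 -> hailstone_steps(52)
52 is even -> hailstone_steps(26)
26 is even -> hailstone_steps(13)
13 is odd -> 3*13+1 = 40 -> hailstone_steps(40)
40 is even -> hailstone_steps(20)
20 is even -> hailstone_steps(10)
10 is even -> hailstone_steps(5)
5 is odd -> 3*5+1 = 16 -> hailstone_steps(16)
16 is even -> hailstone_steps(8)
8 is even -> hailstone_steps(4)
4 is even -> hailstone_steps(2)
2 is even -> hailstone_steps(1)
Reached 1 after 14 steps
= 14


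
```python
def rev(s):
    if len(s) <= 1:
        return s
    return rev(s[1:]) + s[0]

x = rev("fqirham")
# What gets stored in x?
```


rev("fqirham")
= rev("qirham") + "f"
= rev("irham") + "q" + "f"
= rev("rham") + "i" + "q" + "f"
= rev("ham") + "r" + "i" + "q" + "f"
= rev("am") + "h" + "r" + "i" + "q" + "f"
= rev("m") + "a" + "h" + "r" + "i" + "q" + "f"
= "m" + "a" + "h" + "r" + "i" + "q" + "f"
= "mahriqf"


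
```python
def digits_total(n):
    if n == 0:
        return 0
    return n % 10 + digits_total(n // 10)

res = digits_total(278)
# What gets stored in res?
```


digits_total(278)
= 8 + digits_total(27)
= 8 + 7 + digits_total(2)
= 8 + 7 + 2 + digits_total(0)
= 8 + 7 + 2 + 0
= 17


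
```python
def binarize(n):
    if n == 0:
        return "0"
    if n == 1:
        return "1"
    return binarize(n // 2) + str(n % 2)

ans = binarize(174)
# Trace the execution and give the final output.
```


binarize(174)
= binarize(87) + "0"
= binarize(43) + "1" + "0"
= binarize(21) + "1" + "1" + "0"
= binarize(10) + "1" + "1" + "1" + "0"
= binarize(5) + "0" + "1" + "1" + "1" + "0"
= binarize(2) + "1" + "0" + "1" + "1" + "1" + "0"
= binarize(1) + "0" + "1" + "0" + "1" + "1" + "1" + "0"
= "1" + "0" + "1" + "0" + "1" + "1" + "1" + "0"
= "10101110"


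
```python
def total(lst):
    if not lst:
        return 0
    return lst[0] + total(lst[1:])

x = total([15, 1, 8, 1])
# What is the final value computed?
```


total([15, 1, 8, 1])
= 15 + total([1, 8, 1])
= 15 + 1 + total([8, 1])
= 15 + 1 + 8 + total([1])
= 15 + 1 + 8 + 1 + total([])
= 15 + 1 + 8 + 1 + 0
= 25


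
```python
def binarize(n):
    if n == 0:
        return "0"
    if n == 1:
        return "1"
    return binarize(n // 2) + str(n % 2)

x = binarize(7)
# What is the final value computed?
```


binarize(7)
= binarize(3) + "1"
= binarize(1) + "1" + "1"
= "1" + "1" + "1"
= "111"


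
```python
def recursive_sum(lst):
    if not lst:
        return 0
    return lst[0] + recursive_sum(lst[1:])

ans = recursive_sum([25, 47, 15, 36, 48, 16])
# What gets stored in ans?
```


recursive_sum([25, 47, 15, 36, 48, 16])
= 25 + recursive_sum([47, 15, 36, 48, 16])
= 25 + 47 + recursive_sum([15, 36, 48, 16])
= 25 + 47 + 15 + recursive_sum([36, 48, 16])
= 25 + 47 + 15 + 36 + recursive_sum([48, 16])
= 25 + 47 + 15 + 36 + 48 + recursive_sum([16])
= 25 + 47 + 15 + 36 + 48 + 16 + recursive_sum([])
= 25 + 47 + 15 + 36 + 48 + 16 + 0
= 187


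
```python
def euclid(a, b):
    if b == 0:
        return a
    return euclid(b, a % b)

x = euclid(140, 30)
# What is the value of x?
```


euclid(140, 30)
= euclid(30, 140 % 30) = euclid(30, 20)
= euclid(20, 30 % 20) = euclid(20, 10)
= euclid(10, 20 % 10) = euclid(10, 0)
b == 0, return a = 10


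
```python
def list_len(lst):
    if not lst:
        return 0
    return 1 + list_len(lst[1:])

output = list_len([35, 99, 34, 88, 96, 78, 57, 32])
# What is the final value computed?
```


list_len([35, 99, 34, 88, 96, 78, 57, 32])
= 1 + list_len([99, 34, 88, 96, 78, 57, 32])
= 1 + 1 + list_len([34, 88, 96, 78, 57, 32])
= 1 + 1 + 1 + list_len([88, 96, 78, 57, 32])
= 1 + 1 + 1 + 1 + list_len([96, 78, 57, 32])
= 1 + 1 + 1 + 1 + 1 + list_len([78, 57, 32])
= 1 + 1 + 1 + 1 + 1 + 1 + list_len([57, 32])
= 1 + 1 + 1 + 1 + 1 + 1 + 1 + list_len([32])
= 1 + 1 + 1 + 1 + 1 + 1 + 1 + 1 + list_len([])
= 1 + 1 + 1 + 1 + 1 + 1 + 1 + 1 + 0
= 8


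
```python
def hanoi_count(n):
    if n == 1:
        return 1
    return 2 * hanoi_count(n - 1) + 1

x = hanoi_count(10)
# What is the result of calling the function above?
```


hanoi_count(10)
= 2 * hanoi_count(9) + 1
= 2 * (2 * hanoi_count(8) + 1) + 1
= 2 * (2 * (2 * hanoi_count(7) + 1) + 1) + 1
= 2 * (2 * (2 * (2 * hanoi_count(6) + 1) + 1) + 1) + 1
= 2 * (2 * (2 * (2 * (2 * hanoi_count(5) + 1) + 1) + 1) + 1) + 1
= 2 * (2 * (2 * (2 * (2 * (2 * hanoi_count(4) + 1) + 1) + 1) + 1) + 1) + 1
= 2 * (2 * (2 * (2 * (2 * (2 * (2 * hanoi_count(3) + 1) + 1) + 1) + 1) + 1) + 1) + 1
= 2 * (2 * (2 * (2 * (2 * (2 * (2 * (2 * hanoi_count(2) + 1) + 1) + 1) + 1) + 1) + 1) + 1) + 1
= 2 * (2 * (2 * (2 * (2 * (2 * (2 * (2 * (2 * hanoi_count(1) + 1) + 1) + 1) + 1) + 1) + 1) + 1) + 1) + 1
Now compute bottom-up:
hanoi_count(1) = 1
hanoi_count(2) = 2 * 1 + 1 = 3
hanoi_count(3) = 2 * 3 + 1 = 7
hanoi_count(4) = 2 * 7 + 1 = 15
hanoi_count(5) = 2 * 15 + 1 = 31
hanoi_count(6) = 2 * 31 + 1 = 63
hanoi_count(7) = 2 * 63 + 1 = 127
hanoi_count(8) = 2 * 127 + 1 = 255
hanoi_count(9) = 2 * 255 + 1 = 511
hanoi_count(10) = 2 * 511 + 1 = 1023
= 1023


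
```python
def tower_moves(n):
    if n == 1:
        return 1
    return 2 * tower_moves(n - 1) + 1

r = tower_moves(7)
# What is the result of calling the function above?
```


tower_moves(7)
= 2 * tower_moves(6) + 1
= 2 * (2 * tower_moves(5) + 1) + 1
= 2 * (2 * (2 * tower_moves(4) + 1) + 1) + 1
= 2 * (2 * (2 * (2 * tower_moves(3) + 1) + 1) + 1) + 1
= 2 * (2 * (2 * (2 * (2 * tower_moves(2) + 1) + 1) + 1) + 1) + 1
= 2 * (2 * (2 * (2 * (2 * (2 * tower_moves(1) + 1) + 1) + 1) + 1) + 1) + 1
Now compute bottom-up:
tower_moves(1) = 1
tower_moves(2) = 2 * 1 + 1 = 3
tower_moves(3) = 2 * 3 + 1 = 7
tower_moves(4) = 2 * 7 + 1 = 15
tower_moves(5) = 2 * 15 + 1 = 31
tower_moves(6) = 2 * 31 + 1 = 63
tower_moves(7) = 2 * 63 + 1 = 127
= 127


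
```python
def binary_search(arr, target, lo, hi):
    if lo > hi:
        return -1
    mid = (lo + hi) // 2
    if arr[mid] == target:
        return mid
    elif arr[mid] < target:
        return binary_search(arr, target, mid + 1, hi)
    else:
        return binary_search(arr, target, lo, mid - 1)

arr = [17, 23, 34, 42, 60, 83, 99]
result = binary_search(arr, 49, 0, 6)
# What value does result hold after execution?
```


binary_search(arr, 49, 0, 6)
lo=0, hi=6, mid=3, arr[mid]=42
42 < 49, search right half
lo=4, hi=6, mid=5, arr[mid]=83
83 > 49, search left half
lo=4, hi=4, mid=4, arr[mid]=60
60 > 49, search left half
lo > hi, target not found, return -1
= -1


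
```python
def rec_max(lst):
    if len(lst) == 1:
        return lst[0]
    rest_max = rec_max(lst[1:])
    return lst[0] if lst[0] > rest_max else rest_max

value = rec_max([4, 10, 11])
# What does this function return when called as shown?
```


rec_max([4, 10, 11])
= compare 4 with rec_max([10, 11])
= compare 10 with rec_max([11])
Base: rec_max([11]) = 11
compare 10 with 11: max = 11
compare 4 with 11: max = 11
= 11


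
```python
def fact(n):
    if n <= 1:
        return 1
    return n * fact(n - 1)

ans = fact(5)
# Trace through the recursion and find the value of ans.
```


fact(5)
= 5 * fact(4)
= 5 * 4 * fact(3)
= 5 * 4 * 3 * fact(2)
= 5 * 4 * 3 * 2 * fact(1)
= 5 * 4 * 3 * 2 * 1
= 120


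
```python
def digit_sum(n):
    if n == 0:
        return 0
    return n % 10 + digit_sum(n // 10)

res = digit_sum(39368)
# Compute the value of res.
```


digit_sum(39368)
= 8 + digit_sum(3936)
= 8 + 6 + digit_sum(393)
= 8 + 6 + 3 + digit_sum(39)
= 8 + 6 + 3 + 9 + digit_sum(3)
= 8 + 6 + 3 + 9 + 3 + digit_sum(0)
= 8 + 6 + 3 + 9 + 3 + 0
= 29


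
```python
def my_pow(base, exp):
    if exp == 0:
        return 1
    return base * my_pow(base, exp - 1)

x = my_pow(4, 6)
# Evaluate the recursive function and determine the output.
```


my_pow(4, 6)
= 4 * my_pow(4, 5)
= 4 * 4 * my_pow(4, 4)
= 4 * 4 * 4 * my_pow(4, 3)
= 4 * 4 * 4 * 4 * my_pow(4, 2)
= 4 * 4 * 4 * 4 * 4 * my_pow(4, 1)
= 4 * 4 * 4 * 4 * 4 * 4 * my_pow(4, 0)
= 4 * 4 * 4 * 4 * 4 * 4 * 1
= 4096


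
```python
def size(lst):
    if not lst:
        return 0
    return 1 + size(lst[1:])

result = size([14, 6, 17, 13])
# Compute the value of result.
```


size([14, 6, 17, 13])
= 1 + size([6, 17, 13])
= 1 + 1 + size([17, 13])
= 1 + 1 + 1 + size([13])
= 1 + 1 + 1 + 1 + size([])
= 1 + 1 + 1 + 1 + 0
= 4


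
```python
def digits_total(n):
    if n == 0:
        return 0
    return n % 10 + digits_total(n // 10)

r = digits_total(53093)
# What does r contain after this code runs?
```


digits_total(53093)
= 3 + digits_total(5309)
= 3 + 9 + digits_total(530)
= 3 + 9 + 0 + digits_total(53)
= 3 + 9 + 0 + 3 + digits_total(5)
= 3 + 9 + 0 + 3 + 5 + digits_total(0)
= 3 + 9 + 0 + 3 + 5 + 0
= 20


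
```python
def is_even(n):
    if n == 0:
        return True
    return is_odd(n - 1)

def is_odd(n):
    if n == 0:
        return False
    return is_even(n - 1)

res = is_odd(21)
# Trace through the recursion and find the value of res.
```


is_odd(21)
= is_even(20)
= is_odd(19)
= is_even(18)
= is_odd(17)
= is_even(16)
= is_odd(15)
= is_even(14)
= is_odd(13)
= is_even(12)
= is_odd(11)
= is_even(10)
= is_odd(9)
= is_even(8)
= is_odd(7)
= is_even(6)
= is_odd(5)
= is_even(4)
= is_odd(3)
= is_even(2)
= is_odd(1)
= is_even(0)
n == 0: return True
= True


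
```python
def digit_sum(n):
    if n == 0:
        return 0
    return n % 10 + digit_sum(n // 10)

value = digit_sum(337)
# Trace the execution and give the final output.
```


digit_sum(337)
= 7 + digit_sum(33)
= 7 + 3 + digit_sum(3)
= 7 + 3 + 3 + digit_sum(0)
= 7 + 3 + 3 + 0
= 13


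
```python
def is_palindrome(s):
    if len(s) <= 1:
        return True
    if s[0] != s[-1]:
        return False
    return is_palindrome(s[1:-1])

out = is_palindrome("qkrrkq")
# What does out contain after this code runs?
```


is_palindrome("qkrrkq")
"qkrrkq": s[0]='q' == s[-1]='q' -> is_palindrome("krrk")
"krrk": s[0]='k' == s[-1]='k' -> is_palindrome("rr")
"rr": s[0]='r' == s[-1]='r' -> is_palindrome("")
"": len <= 1 -> True
= True


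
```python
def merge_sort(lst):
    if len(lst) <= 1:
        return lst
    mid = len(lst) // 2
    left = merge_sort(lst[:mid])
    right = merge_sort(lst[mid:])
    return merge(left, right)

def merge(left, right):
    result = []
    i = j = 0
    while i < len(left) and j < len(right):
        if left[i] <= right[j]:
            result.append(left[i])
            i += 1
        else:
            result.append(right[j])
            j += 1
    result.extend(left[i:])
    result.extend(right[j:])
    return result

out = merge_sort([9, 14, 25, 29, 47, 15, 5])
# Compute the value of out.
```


merge_sort([9, 14, 25, 29, 47, 15, 5])
Split into [9, 14, 25] and [29, 47, 15, 5]
Left sorted: [9, 14, 25]
Right sorted: [5, 15, 29, 47]
Merge [9, 14, 25] and [5, 15, 29, 47]
= [5, 9, 14, 15, 25, 29, 47]


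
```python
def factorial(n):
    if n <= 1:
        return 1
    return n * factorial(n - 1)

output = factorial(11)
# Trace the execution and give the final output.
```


factorial(11)
= 11 * factorial(10)
= 11 * 10 * factorial(9)
= 11 * 10 * 9 * factorial(8)
= 11 * 10 * 9 * 8 * factorial(7)
= 11 * 10 * 9 * 8 * 7 * factorial(6)
= 11 * 10 * 9 * 8 * 7 * 6 * factorial(5)
= 11 * 10 * 9 * 8 * 7 * 6 * 5 * factorial(4)
= 11 * 10 * 9 * 8 * 7 * 6 * 5 * 4 * factorial(3)
= 11 * 10 * 9 * 8 * 7 * 6 * 5 * 4 * 3 * factorial(2)
= 11 * 10 * 9 * 8 * 7 * 6 * 5 * 4 * 3 * 2 * factorial(1)
= 11 * 10 * 9 * 8 * 7 * 6 * 5 * 4 * 3 * 2 * 1
= 39916800


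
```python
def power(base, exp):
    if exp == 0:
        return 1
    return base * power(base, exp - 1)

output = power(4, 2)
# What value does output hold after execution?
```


power(4, 2)
= 4 * power(4, 1)
= 4 * 4 * power(4, 0)
= 4 * 4 * 1
= 16


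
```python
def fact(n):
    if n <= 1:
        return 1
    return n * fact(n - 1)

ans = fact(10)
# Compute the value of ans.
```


fact(10)
= 10 * fact(9)
= 10 * 9 * fact(8)
= 10 * 9 * 8 * fact(7)
= 10 * 9 * 8 * 7 * fact(6)
= 10 * 9 * 8 * 7 * 6 * fact(5)
= 10 * 9 * 8 * 7 * 6 * 5 * fact(4)
= 10 * 9 * 8 * 7 * 6 * 5 * 4 * fact(3)
= 10 * 9 * 8 * 7 * 6 * 5 * 4 * 3 * fact(2)
= 10 * 9 * 8 * 7 * 6 * 5 * 4 * 3 * 2 * fact(1)
= 10 * 9 * 8 * 7 * 6 * 5 * 4 * 3 * 2 * 1
= 3628800


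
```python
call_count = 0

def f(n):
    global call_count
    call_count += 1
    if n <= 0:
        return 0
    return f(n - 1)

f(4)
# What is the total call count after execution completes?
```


f(4) calls f(3) calls ... calls f(0)
Total calls: 4 + 1 (for base case) = 5


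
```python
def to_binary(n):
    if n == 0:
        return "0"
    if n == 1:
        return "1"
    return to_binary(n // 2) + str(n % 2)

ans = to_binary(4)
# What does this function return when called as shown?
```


to_binary(4)
= to_binary(2) + "0"
= to_binary(1) + "0" + "0"
= "1" + "0" + "0"
= "100"


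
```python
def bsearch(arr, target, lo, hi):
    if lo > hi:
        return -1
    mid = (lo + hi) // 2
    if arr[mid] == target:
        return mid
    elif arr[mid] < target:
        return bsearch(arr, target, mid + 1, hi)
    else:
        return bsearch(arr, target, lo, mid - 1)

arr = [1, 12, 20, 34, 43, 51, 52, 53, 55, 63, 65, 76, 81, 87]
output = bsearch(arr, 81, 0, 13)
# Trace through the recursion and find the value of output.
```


bsearch(arr, 81, 0, 13)
lo=0, hi=13, mid=6, arr[mid]=52
52 < 81, search right half
lo=7, hi=13, mid=10, arr[mid]=65
65 < 81, search right half
lo=11, hi=13, mid=12, arr[mid]=81
arr[12] == 81, found at index 12
= 12


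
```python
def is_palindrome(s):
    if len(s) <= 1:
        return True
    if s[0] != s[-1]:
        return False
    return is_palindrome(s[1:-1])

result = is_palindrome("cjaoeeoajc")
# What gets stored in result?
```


is_palindrome("cjaoeeoajc")
"cjaoeeoajc": s[0]='c' == s[-1]='c' -> is_palindrome("jaoeeoaj")
"jaoeeoaj": s[0]='j' == s[-1]='j' -> is_palindrome("aoeeoa")
"aoeeoa": s[0]='a' == s[-1]='a' -> is_palindrome("oeeo")
"oeeo": s[0]='o' == s[-1]='o' -> is_palindrome("ee")
"ee": s[0]='e' == s[-1]='e' -> is_palindrome("")
"": len <= 1 -> True
= True


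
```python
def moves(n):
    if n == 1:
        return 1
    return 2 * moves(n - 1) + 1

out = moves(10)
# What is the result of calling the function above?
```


moves(10)
= 2 * moves(9) + 1
= 2 * (2 * moves(8) + 1) + 1
= 2 * (2 * (2 * moves(7) + 1) + 1) + 1
= 2 * (2 * (2 * (2 * moves(6) + 1) + 1) + 1) + 1
= 2 * (2 * (2 * (2 * (2 * moves(5) + 1) + 1) + 1) + 1) + 1
= 2 * (2 * (2 * (2 * (2 * (2 * moves(4) + 1) + 1) + 1) + 1) + 1) + 1
= 2 * (2 * (2 * (2 * (2 * (2 * (2 * moves(3) + 1) + 1) + 1) + 1) + 1) + 1) + 1
= 2 * (2 * (2 * (2 * (2 * (2 * (2 * (2 * moves(2) + 1) + 1) + 1) + 1) + 1) + 1) + 1) + 1
= 2 * (2 * (2 * (2 * (2 * (2 * (2 * (2 * (2 * moves(1) + 1) + 1) + 1) + 1) + 1) + 1) + 1) + 1) + 1
Now compute bottom-up:
moves(1) = 1
moves(2) = 2 * 1 + 1 = 3
moves(3) = 2 * 3 + 1 = 7
moves(4) = 2 * 7 + 1 = 15
moves(5) = 2 * 15 + 1 = 31
moves(6) = 2 * 31 + 1 = 63
moves(7) = 2 * 63 + 1 = 127
moves(8) = 2 * 127 + 1 = 255
moves(9) = 2 * 255 + 1 = 511
moves(10) = 2 * 511 + 1 = 1023
= 1023


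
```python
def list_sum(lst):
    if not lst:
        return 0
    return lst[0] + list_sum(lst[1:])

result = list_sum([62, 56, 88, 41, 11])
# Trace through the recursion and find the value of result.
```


list_sum([62, 56, 88, 41, 11])
= 62 + list_sum([56, 88, 41, 11])
= 62 + 56 + list_sum([88, 41, 11])
= 62 + 56 + 88 + list_sum([41, 11])
= 62 + 56 + 88 + 41 + list_sum([11])
= 62 + 56 + 88 + 41 + 11 + list_sum([])
= 62 + 56 + 88 + 41 + 11 + 0
= 258


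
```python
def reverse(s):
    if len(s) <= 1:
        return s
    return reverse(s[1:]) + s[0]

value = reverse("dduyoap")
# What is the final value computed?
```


reverse("dduyoap")
= reverse("duyoap") + "d"
= reverse("uyoap") + "d" + "d"
= reverse("yoap") + "u" + "d" + "d"
= reverse("oap") + "y" + "u" + "d" + "d"
= reverse("ap") + "o" + "y" + "u" + "d" + "d"
= reverse("p") + "a" + "o" + "y" + "u" + "d" + "d"
= "p" + "a" + "o" + "y" + "u" + "d" + "d"
= "paoyudd"


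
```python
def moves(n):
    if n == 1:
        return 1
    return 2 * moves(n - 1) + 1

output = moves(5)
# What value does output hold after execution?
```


moves(5)
= 2 * moves(4) + 1
= 2 * (2 * moves(3) + 1) + 1
= 2 * (2 * (2 * moves(2) + 1) + 1) + 1
= 2 * (2 * (2 * (2 * moves(1) + 1) + 1) + 1) + 1
Now compute bottom-up:
moves(1) = 1
moves(2) = 2 * 1 + 1 = 3
moves(3) = 2 * 3 + 1 = 7
moves(4) = 2 * 7 + 1 = 15
moves(5) = 2 * 15 + 1 = 31
= 31


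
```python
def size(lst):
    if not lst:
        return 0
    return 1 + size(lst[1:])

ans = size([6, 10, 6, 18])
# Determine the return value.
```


size([6, 10, 6, 18])
= 1 + size([10, 6, 18])
= 1 + 1 + size([6, 18])
= 1 + 1 + 1 + size([18])
= 1 + 1 + 1 + 1 + size([])
= 1 + 1 + 1 + 1 + 0
= 4


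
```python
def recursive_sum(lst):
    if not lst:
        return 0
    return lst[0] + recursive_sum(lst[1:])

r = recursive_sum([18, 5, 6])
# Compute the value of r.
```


recursive_sum([18, 5, 6])
= 18 + recursive_sum([5, 6])
= 18 + 5 + recursive_sum([6])
= 18 + 5 + 6 + recursive_sum([])
= 18 + 5 + 6 + 0
= 29


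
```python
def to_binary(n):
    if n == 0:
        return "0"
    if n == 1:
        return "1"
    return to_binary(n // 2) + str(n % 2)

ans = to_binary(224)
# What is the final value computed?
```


to_binary(224)
= to_binary(112) + "0"
= to_binary(56) + "0" + "0"
= to_binary(28) + "0" + "0" + "0"
= to_binary(14) + "0" + "0" + "0" + "0"
= to_binary(7) + "0" + "0" + "0" + "0" + "0"
= to_binary(3) + "1" + "0" + "0" + "0" + "0" + "0"
= to_binary(1) + "1" + "1" + "0" + "0" + "0" + "0" + "0"
= "1" + "1" + "1" + "0" + "0" + "0" + "0" + "0"
= "11100000"


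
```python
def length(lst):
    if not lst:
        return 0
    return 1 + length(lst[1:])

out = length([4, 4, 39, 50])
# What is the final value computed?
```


length([4, 4, 39, 50])
= 1 + length([4, 39, 50])
= 1 + 1 + length([39, 50])
= 1 + 1 + 1 + length([50])
= 1 + 1 + 1 + 1 + length([])
= 1 + 1 + 1 + 1 + 0
= 4


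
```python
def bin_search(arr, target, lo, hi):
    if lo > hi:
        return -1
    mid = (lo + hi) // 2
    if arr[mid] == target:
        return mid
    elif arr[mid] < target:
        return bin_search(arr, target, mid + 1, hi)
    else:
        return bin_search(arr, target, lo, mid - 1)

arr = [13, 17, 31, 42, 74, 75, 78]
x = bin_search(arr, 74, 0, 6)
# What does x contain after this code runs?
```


bin_search(arr, 74, 0, 6)
lo=0, hi=6, mid=3, arr[mid]=42
42 < 74, search right half
lo=4, hi=6, mid=5, arr[mid]=75
75 > 74, search left half
lo=4, hi=4, mid=4, arr[mid]=74
arr[4] == 74, found at index 4
= 4


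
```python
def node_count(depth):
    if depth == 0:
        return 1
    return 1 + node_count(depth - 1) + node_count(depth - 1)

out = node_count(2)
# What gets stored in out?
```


node_count(2)
= 1 + node_count(1) + node_count(1)
= 1 + 2 * node_count(1)
node_count(k) = 2^(k+1) - 1
node_count(0) = 1
node_count(1) = 3
node_count(2) = 7
node_count(2) = 2^3 - 1 = 7


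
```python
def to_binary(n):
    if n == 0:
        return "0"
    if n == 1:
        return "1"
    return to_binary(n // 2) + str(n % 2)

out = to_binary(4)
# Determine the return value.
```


to_binary(4)
= to_binary(2) + "0"
= to_binary(1) + "0" + "0"
= "1" + "0" + "0"
= "100"


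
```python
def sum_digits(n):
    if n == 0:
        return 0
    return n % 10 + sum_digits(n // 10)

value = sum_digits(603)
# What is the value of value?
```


sum_digits(603)
= 3 + sum_digits(60)
= 3 + 0 + sum_digits(6)
= 3 + 0 + 6 + sum_digits(0)
= 3 + 0 + 6 + 0
= 9


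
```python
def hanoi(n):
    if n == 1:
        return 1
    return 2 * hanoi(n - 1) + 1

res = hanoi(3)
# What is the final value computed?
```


hanoi(3)
= 2 * hanoi(2) + 1
= 2 * (2 * hanoi(1) + 1) + 1
Now compute bottom-up:
hanoi(1) = 1
hanoi(2) = 2 * 1 + 1 = 3
hanoi(3) = 2 * 3 + 1 = 7
= 7


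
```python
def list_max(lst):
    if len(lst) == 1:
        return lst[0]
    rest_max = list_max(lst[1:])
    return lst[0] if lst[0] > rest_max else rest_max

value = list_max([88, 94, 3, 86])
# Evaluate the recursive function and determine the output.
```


list_max([88, 94, 3, 86])
= compare 88 with list_max([94, 3, 86])
= compare 94 with list_max([3, 86])
= compare 3 with list_max([86])
Base: list_max([86]) = 86
compare 3 with 86: max = 86
compare 94 with 86: max = 94
compare 88 with 94: max = 94
= 94


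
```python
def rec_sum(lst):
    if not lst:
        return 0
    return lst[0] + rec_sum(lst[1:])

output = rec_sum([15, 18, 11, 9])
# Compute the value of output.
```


rec_sum([15, 18, 11, 9])
= 15 + rec_sum([18, 11, 9])
= 15 + 18 + rec_sum([11, 9])
= 15 + 18 + 11 + rec_sum([9])
= 15 + 18 + 11 + 9 + rec_sum([])
= 15 + 18 + 11 + 9 + 0
= 53


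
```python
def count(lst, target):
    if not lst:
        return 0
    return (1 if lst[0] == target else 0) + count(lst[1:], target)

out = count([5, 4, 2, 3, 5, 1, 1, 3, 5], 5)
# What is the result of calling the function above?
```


count([5, 4, 2, 3, 5, 1, 1, 3, 5], 5)
lst[0]=5 == 5: 1 + count([4, 2, 3, 5, 1, 1, 3, 5], 5)
lst[0]=4 != 5: 0 + count([2, 3, 5, 1, 1, 3, 5], 5)
lst[0]=2 != 5: 0 + count([3, 5, 1, 1, 3, 5], 5)
lst[0]=3 != 5: 0 + count([5, 1, 1, 3, 5], 5)
lst[0]=5 == 5: 1 + count([1, 1, 3, 5], 5)
lst[0]=1 != 5: 0 + count([1, 3, 5], 5)
lst[0]=1 != 5: 0 + count([3, 5], 5)
lst[0]=3 != 5: 0 + count([5], 5)
lst[0]=5 == 5: 1 + count([], 5)
= 3


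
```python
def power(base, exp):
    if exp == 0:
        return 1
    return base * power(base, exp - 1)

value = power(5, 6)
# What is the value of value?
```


power(5, 6)
= 5 * power(5, 5)
= 5 * 5 * power(5, 4)
= 5 * 5 * 5 * power(5, 3)
= 5 * 5 * 5 * 5 * power(5, 2)
= 5 * 5 * 5 * 5 * 5 * power(5, 1)
= 5 * 5 * 5 * 5 * 5 * 5 * power(5, 0)
= 5 * 5 * 5 * 5 * 5 * 5 * 1
= 15625
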